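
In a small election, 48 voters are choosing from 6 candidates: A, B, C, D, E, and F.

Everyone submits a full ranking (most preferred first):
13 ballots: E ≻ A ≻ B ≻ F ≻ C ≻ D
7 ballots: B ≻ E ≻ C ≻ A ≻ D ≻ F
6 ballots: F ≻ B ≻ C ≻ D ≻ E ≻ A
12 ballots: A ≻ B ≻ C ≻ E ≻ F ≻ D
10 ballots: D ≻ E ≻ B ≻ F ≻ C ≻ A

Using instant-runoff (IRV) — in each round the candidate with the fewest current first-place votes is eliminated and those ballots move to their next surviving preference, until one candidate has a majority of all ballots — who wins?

Round 1: A 12, B 7, C 0, D 10, E 13, F 6. C eliminated.
Round 2: A 12, B 7, D 10, E 13, F 6. F eliminated.
Round 3: A 12, B 13, D 10, E 13. D eliminated.
Round 4: A 12, B 13, E 23. A eliminated.
Round 5: B 25, E 23. B has a majority (≥25).

B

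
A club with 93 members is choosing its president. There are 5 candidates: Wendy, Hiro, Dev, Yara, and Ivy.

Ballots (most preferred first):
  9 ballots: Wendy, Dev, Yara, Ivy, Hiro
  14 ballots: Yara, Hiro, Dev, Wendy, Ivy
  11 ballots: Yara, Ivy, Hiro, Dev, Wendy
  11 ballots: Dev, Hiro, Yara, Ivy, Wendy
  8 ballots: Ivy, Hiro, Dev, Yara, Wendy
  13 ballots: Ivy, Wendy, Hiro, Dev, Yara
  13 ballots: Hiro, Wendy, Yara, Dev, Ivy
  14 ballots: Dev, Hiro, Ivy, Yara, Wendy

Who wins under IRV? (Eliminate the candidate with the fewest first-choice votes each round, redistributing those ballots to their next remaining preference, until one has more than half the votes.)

Round 1: Wendy 9, Hiro 13, Dev 25, Yara 25, Ivy 21. Wendy eliminated.
Round 2: Hiro 13, Dev 34, Yara 25, Ivy 21. Hiro eliminated.
Round 3: Dev 34, Yara 38, Ivy 21. Ivy eliminated.
Round 4: Dev 55, Yara 38. Dev has a majority (≥47).

Dev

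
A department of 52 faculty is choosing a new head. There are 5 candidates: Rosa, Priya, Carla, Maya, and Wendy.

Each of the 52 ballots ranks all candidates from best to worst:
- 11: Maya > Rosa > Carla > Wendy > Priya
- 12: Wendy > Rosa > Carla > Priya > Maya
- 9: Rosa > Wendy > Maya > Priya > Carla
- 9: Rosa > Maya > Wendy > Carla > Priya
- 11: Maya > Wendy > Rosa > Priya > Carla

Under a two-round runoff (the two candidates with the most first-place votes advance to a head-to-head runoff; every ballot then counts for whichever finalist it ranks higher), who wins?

Round 1 first-place votes: Rosa 18, Priya 0, Carla 0, Maya 22, Wendy 12. Maya and Rosa advance.
Runoff: Maya is ranked above Rosa on 22 ballots, Rosa above Maya on 30.

Rosa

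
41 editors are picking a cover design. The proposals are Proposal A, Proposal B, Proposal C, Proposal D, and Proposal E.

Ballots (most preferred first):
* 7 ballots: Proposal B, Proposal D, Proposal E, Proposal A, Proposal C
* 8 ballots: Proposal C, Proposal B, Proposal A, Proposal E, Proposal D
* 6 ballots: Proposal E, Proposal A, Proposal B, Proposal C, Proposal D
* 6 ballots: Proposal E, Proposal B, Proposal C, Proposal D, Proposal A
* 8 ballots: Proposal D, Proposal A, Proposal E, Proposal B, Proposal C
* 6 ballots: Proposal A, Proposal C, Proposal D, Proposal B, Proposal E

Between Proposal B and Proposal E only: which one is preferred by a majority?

Proposal B

Proposal B is ranked above Proposal E on 21 ballots; Proposal E above Proposal B on 20.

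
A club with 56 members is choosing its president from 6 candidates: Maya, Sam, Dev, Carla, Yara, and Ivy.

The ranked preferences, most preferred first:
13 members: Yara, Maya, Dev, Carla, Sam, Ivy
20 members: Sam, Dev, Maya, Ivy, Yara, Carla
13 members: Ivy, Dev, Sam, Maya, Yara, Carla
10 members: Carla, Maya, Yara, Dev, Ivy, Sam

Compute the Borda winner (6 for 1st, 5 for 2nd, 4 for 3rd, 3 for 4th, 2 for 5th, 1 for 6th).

Maya: 13×5 + 20×4 + 13×3 + 10×5 = 234
Sam: 13×2 + 20×6 + 13×4 + 10×1 = 208
Dev: 13×4 + 20×5 + 13×5 + 10×3 = 247
Carla: 13×3 + 20×1 + 13×1 + 10×6 = 132
Yara: 13×6 + 20×2 + 13×2 + 10×4 = 184
Ivy: 13×1 + 20×3 + 13×6 + 10×2 = 171

Dev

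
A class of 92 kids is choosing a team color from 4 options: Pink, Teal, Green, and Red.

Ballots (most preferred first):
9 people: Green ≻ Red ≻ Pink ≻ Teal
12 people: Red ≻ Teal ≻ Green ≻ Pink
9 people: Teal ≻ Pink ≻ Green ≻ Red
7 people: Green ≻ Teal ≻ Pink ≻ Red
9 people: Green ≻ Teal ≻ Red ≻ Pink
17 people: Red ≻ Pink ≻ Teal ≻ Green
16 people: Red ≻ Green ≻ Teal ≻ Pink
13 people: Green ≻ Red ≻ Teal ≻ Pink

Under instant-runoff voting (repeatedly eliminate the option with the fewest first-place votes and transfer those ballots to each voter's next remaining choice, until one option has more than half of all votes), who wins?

Round 1: Pink 0, Teal 9, Green 38, Red 45. Pink eliminated.
Round 2: Teal 9, Green 38, Red 45. Teal eliminated.
Round 3: Green 47, Red 45. Green has a majority (≥47).

Green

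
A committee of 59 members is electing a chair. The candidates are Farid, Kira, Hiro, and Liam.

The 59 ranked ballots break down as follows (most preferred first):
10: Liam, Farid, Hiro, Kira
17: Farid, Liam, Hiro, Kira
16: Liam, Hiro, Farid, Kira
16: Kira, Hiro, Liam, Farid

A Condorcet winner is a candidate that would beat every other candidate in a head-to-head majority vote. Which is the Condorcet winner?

Liam

Liam vs Farid: 42–17
Liam vs Kira: 43–16
Liam vs Hiro: 43–16
Liam beats every other candidate.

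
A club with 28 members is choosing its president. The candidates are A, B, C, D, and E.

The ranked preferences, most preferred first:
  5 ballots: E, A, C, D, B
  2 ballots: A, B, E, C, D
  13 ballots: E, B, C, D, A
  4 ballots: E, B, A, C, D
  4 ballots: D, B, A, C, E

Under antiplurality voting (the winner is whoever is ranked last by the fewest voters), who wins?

C

Last-place votes: A 13, B 5, C 0, D 6, E 4.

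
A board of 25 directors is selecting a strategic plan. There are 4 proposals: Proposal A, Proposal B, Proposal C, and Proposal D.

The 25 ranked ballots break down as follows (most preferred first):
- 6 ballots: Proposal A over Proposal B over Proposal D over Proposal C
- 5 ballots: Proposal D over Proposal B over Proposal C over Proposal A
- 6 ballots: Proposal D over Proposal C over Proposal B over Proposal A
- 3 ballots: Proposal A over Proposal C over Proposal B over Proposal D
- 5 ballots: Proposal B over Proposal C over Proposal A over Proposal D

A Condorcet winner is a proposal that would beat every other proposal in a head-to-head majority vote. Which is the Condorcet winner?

Proposal B vs Proposal A: 16–9
Proposal B vs Proposal C: 16–9
Proposal B vs Proposal D: 14–11
Proposal B beats every other proposal.

Proposal B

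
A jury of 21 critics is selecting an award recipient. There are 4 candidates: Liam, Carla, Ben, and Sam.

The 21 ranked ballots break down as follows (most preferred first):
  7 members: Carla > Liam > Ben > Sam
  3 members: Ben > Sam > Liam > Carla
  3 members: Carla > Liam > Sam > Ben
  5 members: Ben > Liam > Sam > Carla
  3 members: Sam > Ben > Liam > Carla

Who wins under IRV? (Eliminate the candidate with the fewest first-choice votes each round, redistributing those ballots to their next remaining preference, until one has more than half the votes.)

Ben

Round 1: Liam 0, Carla 10, Ben 8, Sam 3. Liam eliminated.
Round 2: Carla 10, Ben 8, Sam 3. Sam eliminated.
Round 3: Carla 10, Ben 11. Ben has a majority (≥11).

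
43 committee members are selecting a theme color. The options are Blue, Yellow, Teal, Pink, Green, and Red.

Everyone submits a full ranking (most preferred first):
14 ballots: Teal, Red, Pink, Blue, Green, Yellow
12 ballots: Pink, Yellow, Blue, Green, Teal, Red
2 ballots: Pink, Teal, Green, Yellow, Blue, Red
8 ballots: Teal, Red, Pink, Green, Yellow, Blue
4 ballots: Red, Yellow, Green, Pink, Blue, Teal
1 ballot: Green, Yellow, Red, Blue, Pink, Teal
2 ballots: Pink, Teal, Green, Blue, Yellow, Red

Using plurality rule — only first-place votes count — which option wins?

First-place votes: Blue 0, Yellow 0, Teal 22, Pink 16, Green 1, Red 4.

Teal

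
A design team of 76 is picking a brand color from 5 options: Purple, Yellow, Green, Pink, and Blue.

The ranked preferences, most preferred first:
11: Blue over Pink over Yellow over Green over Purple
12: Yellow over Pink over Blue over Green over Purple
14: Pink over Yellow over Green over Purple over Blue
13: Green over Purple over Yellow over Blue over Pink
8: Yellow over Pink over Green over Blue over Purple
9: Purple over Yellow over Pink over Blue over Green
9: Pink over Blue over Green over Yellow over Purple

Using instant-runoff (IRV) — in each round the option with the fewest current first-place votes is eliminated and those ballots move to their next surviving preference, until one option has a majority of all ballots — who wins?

Yellow

Round 1: Purple 9, Yellow 20, Green 13, Pink 23, Blue 11. Purple eliminated.
Round 2: Yellow 29, Green 13, Pink 23, Blue 11. Blue eliminated.
Round 3: Yellow 29, Green 13, Pink 34. Green eliminated.
Round 4: Yellow 42, Pink 34. Yellow has a majority (≥39).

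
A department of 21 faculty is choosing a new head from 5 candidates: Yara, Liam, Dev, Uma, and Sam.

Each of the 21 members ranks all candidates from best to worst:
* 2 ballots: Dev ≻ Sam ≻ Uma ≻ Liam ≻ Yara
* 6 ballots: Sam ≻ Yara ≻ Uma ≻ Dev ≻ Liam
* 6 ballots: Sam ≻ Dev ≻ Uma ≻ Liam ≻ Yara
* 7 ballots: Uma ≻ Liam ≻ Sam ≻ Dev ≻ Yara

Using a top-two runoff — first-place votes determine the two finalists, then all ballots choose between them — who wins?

Round 1 first-place votes: Yara 0, Liam 0, Dev 2, Uma 7, Sam 12. Sam and Uma advance.
Runoff: Sam is ranked above Uma on 14 ballots, Uma above Sam on 7.

Sam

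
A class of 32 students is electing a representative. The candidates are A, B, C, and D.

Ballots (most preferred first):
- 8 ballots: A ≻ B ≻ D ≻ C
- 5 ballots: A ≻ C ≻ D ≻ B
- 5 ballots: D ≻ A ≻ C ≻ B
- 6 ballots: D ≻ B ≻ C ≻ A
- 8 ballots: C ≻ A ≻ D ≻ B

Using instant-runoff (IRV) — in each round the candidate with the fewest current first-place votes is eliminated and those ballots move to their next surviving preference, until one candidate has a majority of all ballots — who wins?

A

Round 1: A 13, B 0, C 8, D 11. B eliminated.
Round 2: A 13, C 8, D 11. C eliminated.
Round 3: A 21, D 11. A has a majority (≥17).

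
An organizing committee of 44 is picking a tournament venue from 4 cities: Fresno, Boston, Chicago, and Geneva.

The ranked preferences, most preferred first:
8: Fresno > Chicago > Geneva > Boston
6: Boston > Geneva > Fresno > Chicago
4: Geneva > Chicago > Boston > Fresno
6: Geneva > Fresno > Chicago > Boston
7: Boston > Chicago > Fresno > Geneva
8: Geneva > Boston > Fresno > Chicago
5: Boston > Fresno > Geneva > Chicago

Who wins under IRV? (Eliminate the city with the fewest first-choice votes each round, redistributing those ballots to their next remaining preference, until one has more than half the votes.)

Round 1: Fresno 8, Boston 18, Chicago 0, Geneva 18. Chicago eliminated.
Round 2: Fresno 8, Boston 18, Geneva 18. Fresno eliminated.
Round 3: Boston 18, Geneva 26. Geneva has a majority (≥23).

Geneva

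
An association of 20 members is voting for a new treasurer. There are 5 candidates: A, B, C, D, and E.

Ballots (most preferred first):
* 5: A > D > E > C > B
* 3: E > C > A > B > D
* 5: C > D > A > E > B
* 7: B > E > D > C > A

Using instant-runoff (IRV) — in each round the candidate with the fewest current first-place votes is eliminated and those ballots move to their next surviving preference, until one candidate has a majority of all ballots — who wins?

C

Round 1: A 5, B 7, C 5, D 0, E 3. D eliminated.
Round 2: A 5, B 7, C 5, E 3. E eliminated.
Round 3: A 5, B 7, C 8. A eliminated.
Round 4: B 7, C 13. C has a majority (≥11).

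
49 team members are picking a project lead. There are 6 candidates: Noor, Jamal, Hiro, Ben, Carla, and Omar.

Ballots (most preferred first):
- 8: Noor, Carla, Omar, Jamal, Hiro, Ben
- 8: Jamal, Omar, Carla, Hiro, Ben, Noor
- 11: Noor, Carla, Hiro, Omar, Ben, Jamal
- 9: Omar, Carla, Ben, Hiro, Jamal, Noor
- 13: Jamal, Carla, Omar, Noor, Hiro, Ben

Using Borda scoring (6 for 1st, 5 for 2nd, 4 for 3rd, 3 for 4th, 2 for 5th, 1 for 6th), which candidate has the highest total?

Noor: 8×6 + 8×1 + 11×6 + 9×1 + 13×3 = 170
Jamal: 8×3 + 8×6 + 11×1 + 9×2 + 13×6 = 179
Hiro: 8×2 + 8×3 + 11×4 + 9×3 + 13×2 = 137
Ben: 8×1 + 8×2 + 11×2 + 9×4 + 13×1 = 95
Carla: 8×5 + 8×4 + 11×5 + 9×5 + 13×5 = 237
Omar: 8×4 + 8×5 + 11×3 + 9×6 + 13×4 = 211

Carla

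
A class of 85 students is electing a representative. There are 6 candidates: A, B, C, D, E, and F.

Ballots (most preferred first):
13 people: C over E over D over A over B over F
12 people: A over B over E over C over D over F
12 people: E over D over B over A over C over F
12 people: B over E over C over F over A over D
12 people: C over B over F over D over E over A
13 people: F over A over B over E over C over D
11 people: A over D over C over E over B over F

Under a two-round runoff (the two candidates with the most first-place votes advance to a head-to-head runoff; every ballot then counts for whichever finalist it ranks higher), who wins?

Round 1 first-place votes: A 23, B 12, C 25, D 0, E 12, F 13. C and A advance.
Runoff: C is ranked above A on 37 ballots, A above C on 48.

A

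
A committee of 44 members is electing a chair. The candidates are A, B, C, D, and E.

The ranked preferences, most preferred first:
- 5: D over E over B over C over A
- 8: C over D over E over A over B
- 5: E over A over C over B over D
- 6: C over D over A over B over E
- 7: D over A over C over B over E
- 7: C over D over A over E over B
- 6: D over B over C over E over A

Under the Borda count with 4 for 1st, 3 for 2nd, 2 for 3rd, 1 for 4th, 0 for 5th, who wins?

D

A: 5×0 + 8×1 + 5×3 + 6×2 + 7×3 + 7×2 + 6×0 = 70
B: 5×2 + 8×0 + 5×1 + 6×1 + 7×1 + 7×0 + 6×3 = 46
C: 5×1 + 8×4 + 5×2 + 6×4 + 7×2 + 7×4 + 6×2 = 125
D: 5×4 + 8×3 + 5×0 + 6×3 + 7×4 + 7×3 + 6×4 = 135
E: 5×3 + 8×2 + 5×4 + 6×0 + 7×0 + 7×1 + 6×1 = 64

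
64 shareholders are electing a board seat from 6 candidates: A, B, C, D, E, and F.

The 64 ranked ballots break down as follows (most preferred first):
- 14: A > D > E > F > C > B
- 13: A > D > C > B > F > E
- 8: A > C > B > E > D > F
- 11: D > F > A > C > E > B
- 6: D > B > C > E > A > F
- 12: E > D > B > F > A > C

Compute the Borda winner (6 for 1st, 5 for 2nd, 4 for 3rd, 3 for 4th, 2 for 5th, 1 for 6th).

D

A: 14×6 + 13×6 + 8×6 + 11×4 + 6×2 + 12×2 = 290
B: 14×1 + 13×3 + 8×4 + 11×1 + 6×5 + 12×4 = 174
C: 14×2 + 13×4 + 8×5 + 11×3 + 6×4 + 12×1 = 189
D: 14×5 + 13×5 + 8×2 + 11×6 + 6×6 + 12×5 = 313
E: 14×4 + 13×1 + 8×3 + 11×2 + 6×3 + 12×6 = 205
F: 14×3 + 13×2 + 8×1 + 11×5 + 6×1 + 12×3 = 173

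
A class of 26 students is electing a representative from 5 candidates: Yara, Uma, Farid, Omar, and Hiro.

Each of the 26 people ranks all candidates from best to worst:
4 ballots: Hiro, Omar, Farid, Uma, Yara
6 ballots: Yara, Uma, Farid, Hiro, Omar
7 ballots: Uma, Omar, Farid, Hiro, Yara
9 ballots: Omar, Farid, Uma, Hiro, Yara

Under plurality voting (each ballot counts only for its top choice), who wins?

Omar

First-place votes: Yara 6, Uma 7, Farid 0, Omar 9, Hiro 4.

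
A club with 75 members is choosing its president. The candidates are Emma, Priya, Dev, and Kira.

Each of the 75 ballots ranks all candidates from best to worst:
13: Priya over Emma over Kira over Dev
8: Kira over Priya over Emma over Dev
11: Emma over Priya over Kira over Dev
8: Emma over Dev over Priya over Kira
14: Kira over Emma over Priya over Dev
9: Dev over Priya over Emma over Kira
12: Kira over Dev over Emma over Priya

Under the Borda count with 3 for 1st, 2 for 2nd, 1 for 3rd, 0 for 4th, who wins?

Emma

Emma: 13×2 + 8×1 + 11×3 + 8×3 + 14×2 + 9×1 + 12×1 = 140
Priya: 13×3 + 8×2 + 11×2 + 8×1 + 14×1 + 9×2 + 12×0 = 117
Dev: 13×0 + 8×0 + 11×0 + 8×2 + 14×0 + 9×3 + 12×2 = 67
Kira: 13×1 + 8×3 + 11×1 + 8×0 + 14×3 + 9×0 + 12×3 = 126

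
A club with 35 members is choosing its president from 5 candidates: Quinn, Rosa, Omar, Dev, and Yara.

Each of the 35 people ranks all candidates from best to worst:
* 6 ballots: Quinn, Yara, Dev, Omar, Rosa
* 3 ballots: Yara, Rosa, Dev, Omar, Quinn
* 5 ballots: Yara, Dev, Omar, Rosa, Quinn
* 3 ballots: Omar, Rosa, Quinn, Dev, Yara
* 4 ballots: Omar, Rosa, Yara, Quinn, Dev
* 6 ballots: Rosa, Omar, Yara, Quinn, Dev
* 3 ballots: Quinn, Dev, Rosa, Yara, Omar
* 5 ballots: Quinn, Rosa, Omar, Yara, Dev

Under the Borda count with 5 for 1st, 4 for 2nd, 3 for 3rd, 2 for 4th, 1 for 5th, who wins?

Quinn: 6×5 + 3×1 + 5×1 + 3×3 + 4×2 + 6×2 + 3×5 + 5×5 = 107
Rosa: 6×1 + 3×4 + 5×2 + 3×4 + 4×4 + 6×5 + 3×3 + 5×4 = 115
Omar: 6×2 + 3×2 + 5×3 + 3×5 + 4×5 + 6×4 + 3×1 + 5×3 = 110
Dev: 6×3 + 3×3 + 5×4 + 3×2 + 4×1 + 6×1 + 3×4 + 5×1 = 80
Yara: 6×4 + 3×5 + 5×5 + 3×1 + 4×3 + 6×3 + 3×2 + 5×2 = 113

Rosa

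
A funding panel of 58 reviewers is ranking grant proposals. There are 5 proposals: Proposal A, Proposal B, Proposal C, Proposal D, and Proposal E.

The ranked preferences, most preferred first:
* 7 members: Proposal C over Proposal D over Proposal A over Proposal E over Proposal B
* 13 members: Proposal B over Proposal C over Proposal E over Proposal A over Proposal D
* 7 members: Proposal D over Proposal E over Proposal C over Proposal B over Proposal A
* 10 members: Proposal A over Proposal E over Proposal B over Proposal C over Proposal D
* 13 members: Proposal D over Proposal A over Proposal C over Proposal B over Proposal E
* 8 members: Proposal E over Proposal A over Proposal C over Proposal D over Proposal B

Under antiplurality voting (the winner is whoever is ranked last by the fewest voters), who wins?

Proposal C

Last-place votes: Proposal A 7, Proposal B 15, Proposal C 0, Proposal D 23, Proposal E 13.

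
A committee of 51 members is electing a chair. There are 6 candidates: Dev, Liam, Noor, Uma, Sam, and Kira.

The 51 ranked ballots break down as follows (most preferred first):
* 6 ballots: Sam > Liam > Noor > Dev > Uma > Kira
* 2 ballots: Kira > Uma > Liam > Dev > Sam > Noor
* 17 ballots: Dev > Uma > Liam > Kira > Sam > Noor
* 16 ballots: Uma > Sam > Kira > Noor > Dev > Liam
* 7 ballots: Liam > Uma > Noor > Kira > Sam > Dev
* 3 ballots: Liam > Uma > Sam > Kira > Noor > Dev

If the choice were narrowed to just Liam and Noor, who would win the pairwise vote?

Liam

Liam is ranked above Noor on 35 ballots; Noor above Liam on 16.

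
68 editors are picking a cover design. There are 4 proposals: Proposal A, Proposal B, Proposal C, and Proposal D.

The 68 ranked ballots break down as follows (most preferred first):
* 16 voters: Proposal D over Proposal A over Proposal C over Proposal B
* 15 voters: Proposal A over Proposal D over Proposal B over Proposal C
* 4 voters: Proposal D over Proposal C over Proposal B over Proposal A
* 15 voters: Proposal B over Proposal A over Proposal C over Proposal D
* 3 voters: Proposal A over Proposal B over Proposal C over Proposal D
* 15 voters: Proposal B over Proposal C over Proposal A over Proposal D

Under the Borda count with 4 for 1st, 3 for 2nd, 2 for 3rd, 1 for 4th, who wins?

Proposal A

Proposal A: 16×3 + 15×4 + 4×1 + 15×3 + 3×4 + 15×2 = 199
Proposal B: 16×1 + 15×2 + 4×2 + 15×4 + 3×3 + 15×4 = 183
Proposal C: 16×2 + 15×1 + 4×3 + 15×2 + 3×2 + 15×3 = 140
Proposal D: 16×4 + 15×3 + 4×4 + 15×1 + 3×1 + 15×1 = 158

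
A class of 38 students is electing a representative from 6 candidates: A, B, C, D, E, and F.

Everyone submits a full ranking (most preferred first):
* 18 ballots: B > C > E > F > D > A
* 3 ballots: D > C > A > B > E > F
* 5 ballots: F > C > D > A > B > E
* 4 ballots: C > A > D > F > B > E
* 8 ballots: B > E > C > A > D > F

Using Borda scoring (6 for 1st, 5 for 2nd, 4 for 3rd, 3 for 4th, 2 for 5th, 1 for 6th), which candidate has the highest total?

A: 18×1 + 3×4 + 5×3 + 4×5 + 8×3 = 89
B: 18×6 + 3×3 + 5×2 + 4×2 + 8×6 = 183
C: 18×5 + 3×5 + 5×5 + 4×6 + 8×4 = 186
D: 18×2 + 3×6 + 5×4 + 4×4 + 8×2 = 106
E: 18×4 + 3×2 + 5×1 + 4×1 + 8×5 = 127
F: 18×3 + 3×1 + 5×6 + 4×3 + 8×1 = 107

C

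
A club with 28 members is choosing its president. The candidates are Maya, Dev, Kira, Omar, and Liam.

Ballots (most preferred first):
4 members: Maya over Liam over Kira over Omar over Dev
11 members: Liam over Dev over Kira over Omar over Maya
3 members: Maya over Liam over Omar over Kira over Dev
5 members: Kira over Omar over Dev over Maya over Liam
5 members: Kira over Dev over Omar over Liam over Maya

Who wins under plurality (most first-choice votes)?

Liam

First-place votes: Maya 7, Dev 0, Kira 10, Omar 0, Liam 11.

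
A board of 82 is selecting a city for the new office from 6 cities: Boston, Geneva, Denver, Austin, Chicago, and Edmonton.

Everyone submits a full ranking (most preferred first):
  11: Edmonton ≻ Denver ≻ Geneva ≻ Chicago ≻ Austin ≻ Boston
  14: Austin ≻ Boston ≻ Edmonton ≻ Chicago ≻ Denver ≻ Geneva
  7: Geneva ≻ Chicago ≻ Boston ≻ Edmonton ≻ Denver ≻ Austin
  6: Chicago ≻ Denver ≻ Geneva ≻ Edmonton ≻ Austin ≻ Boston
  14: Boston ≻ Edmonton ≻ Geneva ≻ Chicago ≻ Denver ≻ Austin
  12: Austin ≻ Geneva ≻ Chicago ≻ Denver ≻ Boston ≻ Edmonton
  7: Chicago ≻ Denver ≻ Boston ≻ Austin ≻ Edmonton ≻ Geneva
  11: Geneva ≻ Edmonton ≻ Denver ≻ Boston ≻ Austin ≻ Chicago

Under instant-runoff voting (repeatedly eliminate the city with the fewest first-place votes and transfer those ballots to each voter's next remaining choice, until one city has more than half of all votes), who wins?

Round 1: Boston 14, Geneva 18, Denver 0, Austin 26, Chicago 13, Edmonton 11. Denver eliminated.
Round 2: Boston 14, Geneva 18, Austin 26, Chicago 13, Edmonton 11. Edmonton eliminated.
Round 3: Boston 14, Geneva 29, Austin 26, Chicago 13. Chicago eliminated.
Round 4: Boston 21, Geneva 35, Austin 26. Boston eliminated.
Round 5: Geneva 49, Austin 33. Geneva has a majority (≥42).

Geneva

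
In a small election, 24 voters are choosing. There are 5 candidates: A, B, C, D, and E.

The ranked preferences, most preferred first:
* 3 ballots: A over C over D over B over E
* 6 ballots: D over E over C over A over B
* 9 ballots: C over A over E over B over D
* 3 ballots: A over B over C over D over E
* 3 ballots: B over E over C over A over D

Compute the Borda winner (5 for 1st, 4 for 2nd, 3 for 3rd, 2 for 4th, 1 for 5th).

A: 3×5 + 6×2 + 9×4 + 3×5 + 3×2 = 84
B: 3×2 + 6×1 + 9×2 + 3×4 + 3×5 = 57
C: 3×4 + 6×3 + 9×5 + 3×3 + 3×3 = 93
D: 3×3 + 6×5 + 9×1 + 3×2 + 3×1 = 57
E: 3×1 + 6×4 + 9×3 + 3×1 + 3×4 = 69

C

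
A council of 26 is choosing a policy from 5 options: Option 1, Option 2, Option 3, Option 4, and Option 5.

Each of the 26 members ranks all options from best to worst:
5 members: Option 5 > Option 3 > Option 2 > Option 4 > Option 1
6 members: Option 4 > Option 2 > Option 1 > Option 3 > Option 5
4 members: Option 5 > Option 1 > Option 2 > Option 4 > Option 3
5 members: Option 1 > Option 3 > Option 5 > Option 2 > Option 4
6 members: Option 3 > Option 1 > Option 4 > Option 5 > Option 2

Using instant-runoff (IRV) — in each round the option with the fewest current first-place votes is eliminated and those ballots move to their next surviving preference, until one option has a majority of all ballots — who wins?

Round 1: Option 1 5, Option 2 0, Option 3 6, Option 4 6, Option 5 9. Option 2 eliminated.
Round 2: Option 1 5, Option 3 6, Option 4 6, Option 5 9. Option 1 eliminated.
Round 3: Option 3 11, Option 4 6, Option 5 9. Option 4 eliminated.
Round 4: Option 3 17, Option 5 9. Option 3 has a majority (≥14).

Option 3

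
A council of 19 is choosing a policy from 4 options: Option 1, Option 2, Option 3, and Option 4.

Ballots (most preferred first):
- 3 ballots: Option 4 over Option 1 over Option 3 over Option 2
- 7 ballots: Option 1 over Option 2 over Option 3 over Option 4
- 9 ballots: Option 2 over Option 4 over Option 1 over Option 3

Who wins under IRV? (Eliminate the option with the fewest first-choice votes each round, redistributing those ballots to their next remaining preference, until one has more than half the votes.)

Option 1

Round 1: Option 1 7, Option 2 9, Option 3 0, Option 4 3. Option 3 eliminated.
Round 2: Option 1 7, Option 2 9, Option 4 3. Option 4 eliminated.
Round 3: Option 1 10, Option 2 9. Option 1 has a majority (≥10).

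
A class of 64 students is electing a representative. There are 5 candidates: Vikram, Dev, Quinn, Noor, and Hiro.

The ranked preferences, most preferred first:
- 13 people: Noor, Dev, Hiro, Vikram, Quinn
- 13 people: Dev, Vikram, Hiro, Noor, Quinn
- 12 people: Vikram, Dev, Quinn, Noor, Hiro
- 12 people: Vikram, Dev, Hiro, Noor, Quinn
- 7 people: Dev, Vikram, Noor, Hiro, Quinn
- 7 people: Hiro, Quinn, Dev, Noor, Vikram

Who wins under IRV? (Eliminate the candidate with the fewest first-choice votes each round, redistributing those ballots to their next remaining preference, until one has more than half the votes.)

Round 1: Vikram 24, Dev 20, Quinn 0, Noor 13, Hiro 7. Quinn eliminated.
Round 2: Vikram 24, Dev 20, Noor 13, Hiro 7. Hiro eliminated.
Round 3: Vikram 24, Dev 27, Noor 13. Noor eliminated.
Round 4: Vikram 24, Dev 40. Dev has a majority (≥33).

Dev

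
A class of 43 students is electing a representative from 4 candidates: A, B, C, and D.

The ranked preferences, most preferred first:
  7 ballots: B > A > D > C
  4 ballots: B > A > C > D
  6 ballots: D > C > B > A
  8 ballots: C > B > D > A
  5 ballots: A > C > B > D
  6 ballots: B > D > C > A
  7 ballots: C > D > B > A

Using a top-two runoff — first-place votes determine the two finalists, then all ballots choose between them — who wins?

Round 1 first-place votes: A 5, B 17, C 15, D 6. B and C advance.
Runoff: B is ranked above C on 17 ballots, C above B on 26.

C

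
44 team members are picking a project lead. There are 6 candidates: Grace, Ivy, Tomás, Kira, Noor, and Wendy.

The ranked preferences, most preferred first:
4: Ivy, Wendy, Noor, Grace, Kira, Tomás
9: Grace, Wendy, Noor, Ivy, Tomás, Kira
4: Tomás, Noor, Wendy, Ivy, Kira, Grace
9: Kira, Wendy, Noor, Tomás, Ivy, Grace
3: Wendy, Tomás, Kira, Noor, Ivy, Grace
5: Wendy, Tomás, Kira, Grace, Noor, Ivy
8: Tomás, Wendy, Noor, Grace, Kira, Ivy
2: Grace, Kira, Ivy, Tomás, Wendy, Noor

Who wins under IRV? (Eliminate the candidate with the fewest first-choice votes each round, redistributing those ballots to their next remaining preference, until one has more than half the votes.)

Round 1: Grace 11, Ivy 4, Tomás 12, Kira 9, Noor 0, Wendy 8. Noor eliminated.
Round 2: Grace 11, Ivy 4, Tomás 12, Kira 9, Wendy 8. Ivy eliminated.
Round 3: Grace 11, Tomás 12, Kira 9, Wendy 12. Kira eliminated.
Round 4: Grace 11, Tomás 12, Wendy 21. Grace eliminated.
Round 5: Tomás 14, Wendy 30. Wendy has a majority (≥23).

Wendy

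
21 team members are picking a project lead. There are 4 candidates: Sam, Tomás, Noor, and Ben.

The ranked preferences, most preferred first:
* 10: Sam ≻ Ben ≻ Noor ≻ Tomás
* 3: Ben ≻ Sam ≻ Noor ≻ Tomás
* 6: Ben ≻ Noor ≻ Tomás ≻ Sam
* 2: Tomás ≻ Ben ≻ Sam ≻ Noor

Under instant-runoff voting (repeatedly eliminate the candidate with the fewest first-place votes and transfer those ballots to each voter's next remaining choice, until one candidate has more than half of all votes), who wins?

Ben

Round 1: Sam 10, Tomás 2, Noor 0, Ben 9. Noor eliminated.
Round 2: Sam 10, Tomás 2, Ben 9. Tomás eliminated.
Round 3: Sam 10, Ben 11. Ben has a majority (≥11).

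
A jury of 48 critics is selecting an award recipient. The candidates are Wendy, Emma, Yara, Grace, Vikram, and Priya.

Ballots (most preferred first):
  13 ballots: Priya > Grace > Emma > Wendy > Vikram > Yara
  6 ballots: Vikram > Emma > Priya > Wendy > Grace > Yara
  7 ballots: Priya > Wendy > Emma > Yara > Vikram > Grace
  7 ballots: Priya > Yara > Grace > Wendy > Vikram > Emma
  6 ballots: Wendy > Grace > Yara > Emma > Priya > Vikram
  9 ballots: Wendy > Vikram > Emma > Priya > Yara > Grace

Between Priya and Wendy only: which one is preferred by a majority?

Priya is ranked above Wendy on 33 ballots; Wendy above Priya on 15.

Priya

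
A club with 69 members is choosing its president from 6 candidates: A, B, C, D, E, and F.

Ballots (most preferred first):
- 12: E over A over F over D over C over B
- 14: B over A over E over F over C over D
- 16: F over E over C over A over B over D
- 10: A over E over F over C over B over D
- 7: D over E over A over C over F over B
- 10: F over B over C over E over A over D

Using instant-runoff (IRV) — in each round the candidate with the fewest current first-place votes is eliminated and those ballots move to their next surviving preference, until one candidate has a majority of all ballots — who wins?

Round 1: A 10, B 14, C 0, D 7, E 12, F 26. C eliminated.
Round 2: A 10, B 14, D 7, E 12, F 26. D eliminated.
Round 3: A 10, B 14, E 19, F 26. A eliminated.
Round 4: B 14, E 29, F 26. B eliminated.
Round 5: E 43, F 26. E has a majority (≥35).

E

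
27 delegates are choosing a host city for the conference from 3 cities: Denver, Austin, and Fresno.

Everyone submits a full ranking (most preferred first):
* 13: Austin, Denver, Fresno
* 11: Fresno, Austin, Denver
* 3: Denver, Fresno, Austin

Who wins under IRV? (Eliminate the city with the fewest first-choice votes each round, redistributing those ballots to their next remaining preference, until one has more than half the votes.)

Fresno

Round 1: Denver 3, Austin 13, Fresno 11. Denver eliminated.
Round 2: Austin 13, Fresno 14. Fresno has a majority (≥14).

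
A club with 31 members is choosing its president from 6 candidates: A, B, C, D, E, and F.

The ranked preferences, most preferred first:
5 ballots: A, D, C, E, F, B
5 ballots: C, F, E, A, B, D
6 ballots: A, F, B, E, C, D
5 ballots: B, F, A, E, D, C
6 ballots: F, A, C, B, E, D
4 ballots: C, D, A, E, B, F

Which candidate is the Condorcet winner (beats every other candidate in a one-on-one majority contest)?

F

F vs A: 16–15
F vs B: 22–9
F vs C: 17–14
F vs D: 22–9
F vs E: 22–9
F beats every other candidate.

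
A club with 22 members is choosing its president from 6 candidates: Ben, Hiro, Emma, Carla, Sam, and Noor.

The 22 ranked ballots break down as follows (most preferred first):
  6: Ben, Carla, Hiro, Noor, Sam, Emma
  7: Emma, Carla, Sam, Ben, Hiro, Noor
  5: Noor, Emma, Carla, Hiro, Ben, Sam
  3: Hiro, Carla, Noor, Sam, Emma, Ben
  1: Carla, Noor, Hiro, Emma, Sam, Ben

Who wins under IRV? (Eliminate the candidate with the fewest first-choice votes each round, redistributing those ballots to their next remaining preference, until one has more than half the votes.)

Round 1: Ben 6, Hiro 3, Emma 7, Carla 1, Sam 0, Noor 5. Sam eliminated.
Round 2: Ben 6, Hiro 3, Emma 7, Carla 1, Noor 5. Carla eliminated.
Round 3: Ben 6, Hiro 3, Emma 7, Noor 6. Hiro eliminated.
Round 4: Ben 6, Emma 7, Noor 9. Ben eliminated.
Round 5: Emma 7, Noor 15. Noor has a majority (≥12).

Noor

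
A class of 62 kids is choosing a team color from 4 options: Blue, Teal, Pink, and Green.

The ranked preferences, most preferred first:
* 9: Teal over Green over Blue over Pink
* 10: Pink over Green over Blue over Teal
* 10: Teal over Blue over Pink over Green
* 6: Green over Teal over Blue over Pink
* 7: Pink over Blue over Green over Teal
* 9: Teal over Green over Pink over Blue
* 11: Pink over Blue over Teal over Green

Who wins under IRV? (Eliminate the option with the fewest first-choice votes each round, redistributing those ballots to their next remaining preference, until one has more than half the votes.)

Round 1: Blue 0, Teal 28, Pink 28, Green 6. Blue eliminated.
Round 2: Teal 28, Pink 28, Green 6. Green eliminated.
Round 3: Teal 34, Pink 28. Teal has a majority (≥32).

Teal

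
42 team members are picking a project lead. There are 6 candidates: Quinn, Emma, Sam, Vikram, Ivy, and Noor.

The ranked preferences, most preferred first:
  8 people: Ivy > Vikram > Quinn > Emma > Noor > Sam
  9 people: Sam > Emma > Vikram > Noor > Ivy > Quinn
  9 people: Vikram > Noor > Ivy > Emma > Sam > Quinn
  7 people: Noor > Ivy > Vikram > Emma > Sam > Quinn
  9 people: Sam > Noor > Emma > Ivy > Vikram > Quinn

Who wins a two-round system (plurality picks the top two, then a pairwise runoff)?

Round 1 first-place votes: Quinn 0, Emma 0, Sam 18, Vikram 9, Ivy 8, Noor 7. Sam and Vikram advance.
Runoff: Sam is ranked above Vikram on 18 ballots, Vikram above Sam on 24.

Vikram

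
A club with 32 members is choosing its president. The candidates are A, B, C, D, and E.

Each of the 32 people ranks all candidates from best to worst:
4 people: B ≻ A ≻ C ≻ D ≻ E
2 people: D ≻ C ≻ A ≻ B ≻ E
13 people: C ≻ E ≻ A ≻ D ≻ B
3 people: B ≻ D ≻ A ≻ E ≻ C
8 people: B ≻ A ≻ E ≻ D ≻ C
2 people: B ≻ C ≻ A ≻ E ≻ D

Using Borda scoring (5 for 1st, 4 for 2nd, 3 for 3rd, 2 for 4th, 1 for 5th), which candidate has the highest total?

A

A: 4×4 + 2×3 + 13×3 + 3×3 + 8×4 + 2×3 = 108
B: 4×5 + 2×2 + 13×1 + 3×5 + 8×5 + 2×5 = 102
C: 4×3 + 2×4 + 13×5 + 3×1 + 8×1 + 2×4 = 104
D: 4×2 + 2×5 + 13×2 + 3×4 + 8×2 + 2×1 = 74
E: 4×1 + 2×1 + 13×4 + 3×2 + 8×3 + 2×2 = 92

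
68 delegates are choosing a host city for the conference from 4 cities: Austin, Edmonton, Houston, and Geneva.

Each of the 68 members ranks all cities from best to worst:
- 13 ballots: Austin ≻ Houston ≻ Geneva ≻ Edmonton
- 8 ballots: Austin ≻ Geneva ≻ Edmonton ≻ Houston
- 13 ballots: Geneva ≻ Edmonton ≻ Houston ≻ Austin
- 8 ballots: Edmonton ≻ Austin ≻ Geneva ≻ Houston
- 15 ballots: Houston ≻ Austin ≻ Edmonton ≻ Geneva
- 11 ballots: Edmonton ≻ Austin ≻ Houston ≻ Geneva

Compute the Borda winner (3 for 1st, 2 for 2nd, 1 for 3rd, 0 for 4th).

Austin: 13×3 + 8×3 + 13×0 + 8×2 + 15×2 + 11×2 = 131
Edmonton: 13×0 + 8×1 + 13×2 + 8×3 + 15×1 + 11×3 = 106
Houston: 13×2 + 8×0 + 13×1 + 8×0 + 15×3 + 11×1 = 95
Geneva: 13×1 + 8×2 + 13×3 + 8×1 + 15×0 + 11×0 = 76

Austin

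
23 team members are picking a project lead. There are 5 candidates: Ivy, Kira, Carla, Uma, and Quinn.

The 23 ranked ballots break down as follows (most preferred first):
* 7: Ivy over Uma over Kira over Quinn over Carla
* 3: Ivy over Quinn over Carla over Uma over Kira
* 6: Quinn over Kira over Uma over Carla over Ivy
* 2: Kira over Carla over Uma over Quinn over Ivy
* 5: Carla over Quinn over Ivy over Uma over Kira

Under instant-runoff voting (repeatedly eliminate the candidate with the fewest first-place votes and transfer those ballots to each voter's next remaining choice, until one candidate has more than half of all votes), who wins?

Round 1: Ivy 10, Kira 2, Carla 5, Uma 0, Quinn 6. Uma eliminated.
Round 2: Ivy 10, Kira 2, Carla 5, Quinn 6. Kira eliminated.
Round 3: Ivy 10, Carla 7, Quinn 6. Quinn eliminated.
Round 4: Ivy 10, Carla 13. Carla has a majority (≥12).

Carla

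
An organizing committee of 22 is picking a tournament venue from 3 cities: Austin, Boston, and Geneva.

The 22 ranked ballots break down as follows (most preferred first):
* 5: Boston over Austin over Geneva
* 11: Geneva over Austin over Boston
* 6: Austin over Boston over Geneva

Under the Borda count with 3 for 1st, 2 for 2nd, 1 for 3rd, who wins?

Austin

Austin: 5×2 + 11×2 + 6×3 = 50
Boston: 5×3 + 11×1 + 6×2 = 38
Geneva: 5×1 + 11×3 + 6×1 = 44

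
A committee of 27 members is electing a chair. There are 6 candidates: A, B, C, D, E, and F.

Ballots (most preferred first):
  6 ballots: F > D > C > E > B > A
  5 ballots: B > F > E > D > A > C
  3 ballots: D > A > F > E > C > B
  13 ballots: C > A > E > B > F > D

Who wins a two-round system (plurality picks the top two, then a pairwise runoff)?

Round 1 first-place votes: A 0, B 5, C 13, D 3, E 0, F 6. C and F advance.
Runoff: C is ranked above F on 13 ballots, F above C on 14.

F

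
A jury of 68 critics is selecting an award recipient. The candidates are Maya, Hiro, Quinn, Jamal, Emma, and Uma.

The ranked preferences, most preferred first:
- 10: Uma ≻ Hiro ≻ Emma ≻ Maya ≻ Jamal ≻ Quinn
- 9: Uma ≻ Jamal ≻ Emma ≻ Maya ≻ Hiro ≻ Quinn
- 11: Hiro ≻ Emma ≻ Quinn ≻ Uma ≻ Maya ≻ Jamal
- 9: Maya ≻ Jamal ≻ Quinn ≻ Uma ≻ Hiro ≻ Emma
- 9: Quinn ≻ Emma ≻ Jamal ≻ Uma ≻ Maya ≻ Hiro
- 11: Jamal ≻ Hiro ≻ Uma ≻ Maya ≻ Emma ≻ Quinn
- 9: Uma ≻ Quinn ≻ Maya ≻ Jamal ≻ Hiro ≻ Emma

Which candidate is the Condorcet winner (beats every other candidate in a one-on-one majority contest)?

Uma vs Maya: 59–9
Uma vs Hiro: 46–22
Uma vs Quinn: 39–29
Uma vs Jamal: 39–29
Uma vs Emma: 48–20
Uma beats every other candidate.

Uma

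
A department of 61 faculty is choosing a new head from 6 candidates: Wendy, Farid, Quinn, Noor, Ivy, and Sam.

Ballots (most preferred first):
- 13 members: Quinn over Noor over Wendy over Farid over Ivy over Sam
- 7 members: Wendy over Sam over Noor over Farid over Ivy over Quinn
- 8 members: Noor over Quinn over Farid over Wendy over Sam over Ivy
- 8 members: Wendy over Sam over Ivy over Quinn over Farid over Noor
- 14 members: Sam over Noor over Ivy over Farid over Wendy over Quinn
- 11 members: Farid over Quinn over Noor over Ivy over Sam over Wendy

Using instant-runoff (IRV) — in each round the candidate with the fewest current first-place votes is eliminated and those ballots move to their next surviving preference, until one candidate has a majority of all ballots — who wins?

Round 1: Wendy 15, Farid 11, Quinn 13, Noor 8, Ivy 0, Sam 14. Ivy eliminated.
Round 2: Wendy 15, Farid 11, Quinn 13, Noor 8, Sam 14. Noor eliminated.
Round 3: Wendy 15, Farid 11, Quinn 21, Sam 14. Farid eliminated.
Round 4: Wendy 15, Quinn 32, Sam 14. Quinn has a majority (≥31).

Quinn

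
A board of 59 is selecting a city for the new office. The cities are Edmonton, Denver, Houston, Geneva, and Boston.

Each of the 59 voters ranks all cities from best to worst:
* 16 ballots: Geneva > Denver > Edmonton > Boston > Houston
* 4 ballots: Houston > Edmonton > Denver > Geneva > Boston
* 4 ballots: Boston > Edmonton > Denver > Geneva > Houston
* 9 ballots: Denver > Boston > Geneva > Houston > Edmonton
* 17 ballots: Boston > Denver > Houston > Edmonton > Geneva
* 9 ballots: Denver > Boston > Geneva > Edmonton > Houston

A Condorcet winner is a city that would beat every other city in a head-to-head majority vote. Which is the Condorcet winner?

Denver vs Edmonton: 51–8
Denver vs Houston: 55–4
Denver vs Geneva: 43–16
Denver vs Boston: 38–21
Denver beats every other city.

Denver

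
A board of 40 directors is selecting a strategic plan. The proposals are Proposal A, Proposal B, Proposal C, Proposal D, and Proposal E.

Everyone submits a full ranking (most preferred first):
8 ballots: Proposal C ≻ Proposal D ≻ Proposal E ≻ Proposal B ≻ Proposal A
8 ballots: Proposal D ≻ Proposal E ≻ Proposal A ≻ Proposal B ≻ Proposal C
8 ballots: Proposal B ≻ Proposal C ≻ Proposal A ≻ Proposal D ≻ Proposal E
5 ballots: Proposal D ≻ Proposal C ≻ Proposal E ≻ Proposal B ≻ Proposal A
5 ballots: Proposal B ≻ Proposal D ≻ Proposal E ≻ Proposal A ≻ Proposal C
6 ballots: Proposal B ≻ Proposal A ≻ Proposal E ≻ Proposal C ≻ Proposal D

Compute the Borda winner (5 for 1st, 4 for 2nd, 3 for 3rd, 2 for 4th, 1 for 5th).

Proposal A: 8×1 + 8×3 + 8×3 + 5×1 + 5×2 + 6×4 = 95
Proposal B: 8×2 + 8×2 + 8×5 + 5×2 + 5×5 + 6×5 = 137
Proposal C: 8×5 + 8×1 + 8×4 + 5×4 + 5×1 + 6×2 = 117
Proposal D: 8×4 + 8×5 + 8×2 + 5×5 + 5×4 + 6×1 = 139
Proposal E: 8×3 + 8×4 + 8×1 + 5×3 + 5×3 + 6×3 = 112

Proposal D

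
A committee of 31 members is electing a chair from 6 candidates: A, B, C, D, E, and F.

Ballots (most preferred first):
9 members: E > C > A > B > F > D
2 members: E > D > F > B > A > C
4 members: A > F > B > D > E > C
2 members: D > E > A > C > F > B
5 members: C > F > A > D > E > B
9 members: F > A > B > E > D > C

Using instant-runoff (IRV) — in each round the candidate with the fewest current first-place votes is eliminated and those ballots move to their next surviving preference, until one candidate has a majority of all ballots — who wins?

Round 1: A 4, B 0, C 5, D 2, E 11, F 9. B eliminated.
Round 2: A 4, C 5, D 2, E 11, F 9. D eliminated.
Round 3: A 4, C 5, E 13, F 9. A eliminated.
Round 4: C 5, E 13, F 13. C eliminated.
Round 5: E 13, F 18. F has a majority (≥16).

F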